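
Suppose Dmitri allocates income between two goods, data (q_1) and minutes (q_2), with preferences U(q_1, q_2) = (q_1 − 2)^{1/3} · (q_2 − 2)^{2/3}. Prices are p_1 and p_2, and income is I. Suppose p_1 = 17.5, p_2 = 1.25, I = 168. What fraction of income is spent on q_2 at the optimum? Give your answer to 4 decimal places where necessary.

share on q_2 = 0.5327

This is Cobb-Douglas in (q_1−2, q_2−2): tangency gives 1/3·p_2·(q_2−2) = 2/3·p_1·(q_1−2).
After buying the subsistence bundle (2, 2), a share 1/3 of the remaining income goes to q_1: q_1* = 2 + 1/3·(I − 2p_1 − 2p_2)/p_1.
Discretionary income = 168 − 2·17.5 − 2·1.25 = 130.5; q_1* = 2 + 1/3·130.5/17.5 = 4.4857; q_2* = 2 + 2/3·130.5/1.25 = 71.6.
Expenditure on q_2: 1.25·71.6 = 89.5; share = 0.5327.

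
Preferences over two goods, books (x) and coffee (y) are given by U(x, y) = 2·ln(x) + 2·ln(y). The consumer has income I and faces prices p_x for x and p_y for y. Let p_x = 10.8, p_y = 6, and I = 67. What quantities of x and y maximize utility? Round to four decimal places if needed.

x* = 3.1019, y* = 5.5833

The MRS is y/x. Set MRS = p_x/p_y.
So 2·p_y·y = 2·p_x·x; combined with the budget, a share 0.5 of income goes to x.
Demand: x*(p_x,p_y,I) = 0.5·I/p_x and y* = 0.5·I/p_y.
At p_x=10.8, p_y=6, I=67: x* = 0.5·67/10.8 = 3.1019, y* = 5.5833.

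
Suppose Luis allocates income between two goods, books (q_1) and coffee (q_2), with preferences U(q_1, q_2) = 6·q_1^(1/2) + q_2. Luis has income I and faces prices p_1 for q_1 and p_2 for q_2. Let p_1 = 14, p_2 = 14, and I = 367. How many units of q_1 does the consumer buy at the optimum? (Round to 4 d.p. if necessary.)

Set MRS = p_1/p_2: 3·q_1^(−1/2) = p_1/p_2.
Solve: √q_1 = 3·p_2/p_1, so q_1*(p_1,p_2) = (3·p_2/p_1)², and q_2* = (I − p_1·q_1*)/p_2.
Plugging in: q_1* = (3·14/14)² = 9.

q_1* = 9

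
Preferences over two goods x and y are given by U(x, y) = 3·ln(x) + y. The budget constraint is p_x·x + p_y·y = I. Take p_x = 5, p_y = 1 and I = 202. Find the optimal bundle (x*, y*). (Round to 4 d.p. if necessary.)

x* = 0.6, y* = 199

MU_x = 3/x, MU_y = 1. Tangency: 3/x = p_x/p_y.
So x*(p_x,p_y) = 3·p_y/p_x, independent of income; and y* = (I − 3·p_y)/p_y.
At the given prices: x* = 3·1/5 = 0.6, and y* = 199.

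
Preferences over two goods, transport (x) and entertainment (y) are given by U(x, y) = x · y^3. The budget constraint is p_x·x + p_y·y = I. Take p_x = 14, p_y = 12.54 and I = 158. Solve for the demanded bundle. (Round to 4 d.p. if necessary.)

x* = 2.8214, y* = 9.4498

The MRS is (1/3)·y/x. Set MRS = p_x/p_y.
So p_y·y = 3·p_x·x; combined with the budget, a share 0.25 of income goes to x.
Demand: x*(p_x,p_y,I) = 0.25·I/p_x and y* = 0.75·I/p_y.
At p_x=14, p_y=12.54, I=158: x* = 0.25·158/14 = 2.8214, y* = 9.4498.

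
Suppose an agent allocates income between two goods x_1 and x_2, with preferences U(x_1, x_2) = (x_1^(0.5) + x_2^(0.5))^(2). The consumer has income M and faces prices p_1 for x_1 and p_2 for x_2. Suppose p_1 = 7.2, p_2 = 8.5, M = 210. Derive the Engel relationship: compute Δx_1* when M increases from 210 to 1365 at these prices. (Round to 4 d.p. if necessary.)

MRS = MU_x_1/MU_x_2 = (x_2/x_1)^(0.5). Set equal to p_1/p_2.
Solve for the ratio: x_2/x_1 = [p_1/p_2]^(2).
Substitute x_2 = (x_2/x_1)·x_1 into the budget: x_1* = M/(p_1 + p_2·(x_2/x_1)).
Numerically x_2/x_1 = 0.717509, so x_1* = 210/(7.2 + 8.5·0.717509) = 15.7909.
At M' = 1365: x_1* = 102.6407. Change: 102.6407 − 15.7909 = 86.8498.

Δx_1* = 86.8498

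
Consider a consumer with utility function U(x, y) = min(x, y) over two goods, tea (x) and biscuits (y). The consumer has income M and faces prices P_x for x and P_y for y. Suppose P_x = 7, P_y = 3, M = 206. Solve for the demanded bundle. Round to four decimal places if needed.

Leontief preferences: the optimum is at the kink where x/1 = y/1, i.e. y = x.
Budget: P_x·x + P_y·x = M, so (P_x + P_y)·x = M.
Demand: x*(P_x,P_y,M) = M/(P_x + P_y), y* = M/(P_x + P_y).
Here 7 + 3 = 10, giving x* = 20.6 and y* = 20.6.

x* = 20.6, y* = 20.6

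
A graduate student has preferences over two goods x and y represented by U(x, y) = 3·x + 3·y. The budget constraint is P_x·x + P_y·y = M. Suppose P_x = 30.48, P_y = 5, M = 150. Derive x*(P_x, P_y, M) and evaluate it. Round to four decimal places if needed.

x* = 0

y gives more utility per dollar, so spend all income on y: y* = M/P_y, x* = 0.
Numerically: x* = 0, y* = 30.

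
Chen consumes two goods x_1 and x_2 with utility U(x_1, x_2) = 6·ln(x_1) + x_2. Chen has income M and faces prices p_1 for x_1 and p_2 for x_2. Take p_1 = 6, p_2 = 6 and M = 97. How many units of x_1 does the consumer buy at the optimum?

Set MRS = p_1/p_2: (6/x_1)/1 = p_1/p_2.
So x_1*(p_1,p_2) = 6·p_2/p_1, independent of income; and x_2* = (M − 6·p_2)/p_2.
At the given prices: x_1* = 6·6/6 = 6.

x_1* = 6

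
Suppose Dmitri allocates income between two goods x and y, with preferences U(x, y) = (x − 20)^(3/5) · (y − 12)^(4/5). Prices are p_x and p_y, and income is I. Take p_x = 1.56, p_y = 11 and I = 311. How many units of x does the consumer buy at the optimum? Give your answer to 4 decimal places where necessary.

MRS = (3/4)·(y−12)/(x−20). Tangency with p_x/p_y gives y−12 = (4/3)·(p_x/p_y)·(x−20).
After buying the subsistence bundle (20, 12), a share 3/7 of the remaining income goes to x: x* = 20 + 3/7·(I − 20p_x − 12p_y)/p_x.
Discretionary income = 311 − 20·1.56 − 12·11 = 147.8; x* = 20 + 3/7·147.8/1.56 = 60.6044.

x* = 60.6044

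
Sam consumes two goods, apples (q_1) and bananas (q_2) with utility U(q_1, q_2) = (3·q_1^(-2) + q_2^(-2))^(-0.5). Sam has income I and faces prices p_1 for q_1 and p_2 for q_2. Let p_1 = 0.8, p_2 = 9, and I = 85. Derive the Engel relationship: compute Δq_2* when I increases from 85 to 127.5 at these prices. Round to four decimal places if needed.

Δq_2* = 3.6684

With the ratio pinned down, the budget gives q_1* = I/(p_1 + p_2·(q_2/q_1)) and q_2* = (q_2/q_1)·q_1*.
Numerically q_2/q_1 = 0.309439, so q_1* = 85/(0.8 + 9·0.309439) = 23.7102 and q_2* = 0.309439·23.7102 = 7.3369.
At I' = 127.5: q_2* = 11.0053. Change: 11.0053 − 7.3369 = 3.6684.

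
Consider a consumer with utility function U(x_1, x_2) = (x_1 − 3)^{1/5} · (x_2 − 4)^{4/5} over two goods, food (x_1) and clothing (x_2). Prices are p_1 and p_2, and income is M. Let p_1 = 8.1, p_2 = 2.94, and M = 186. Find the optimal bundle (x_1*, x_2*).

x_1* = 6.7022, x_2* = 44.8

Let x_1' = x_1−3, x_2' = x_2−4. MRS = (1/4)·x_2'/x_1' = p_1/p_2.
After buying the subsistence bundle (3, 4), a share 0.2 of the remaining income goes to x_1: x_1* = 3 + 0.2·(M − 3p_1 − 4p_2)/p_1.
Discretionary income = 186 − 3·8.1 − 4·2.94 = 149.94; x_1* = 3 + 0.2·149.94/8.1 = 6.7022; x_2* = 4 + 0.8·149.94/2.94 = 44.8.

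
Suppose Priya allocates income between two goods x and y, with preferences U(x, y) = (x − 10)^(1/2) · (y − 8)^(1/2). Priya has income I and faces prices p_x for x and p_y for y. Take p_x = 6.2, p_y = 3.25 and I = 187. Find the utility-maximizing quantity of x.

x* = 17.9839

Let x' = x−10, y' = y−8. MRS = y'/x' = p_x/p_y.
Substituting into the budget: x* = 10 + 0.5·(I − 10·p_x − 8·p_y)/p_x, and y* = 8 + 0.5·(…)/p_y.
Discretionary income = 187 − 10·6.2 − 8·3.25 = 99; x* = 10 + 0.5·99/6.2 = 17.9839.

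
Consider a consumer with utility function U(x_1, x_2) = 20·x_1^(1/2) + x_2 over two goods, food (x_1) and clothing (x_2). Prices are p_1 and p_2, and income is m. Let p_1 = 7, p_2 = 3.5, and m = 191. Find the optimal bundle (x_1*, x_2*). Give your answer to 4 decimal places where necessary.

x_1* = 25, x_2* = 4.5714

Utility is quasi-linear in x_2; the FOC for x_1 is 10/√x_1 = p_1/p_2.
Solve: √x_1 = 10·p_2/p_1, so x_1*(p_1,p_2) = (10·p_2/p_1)², and x_2* = (m − p_1·x_1*)/p_2.
Plugging in: x_1* = (10·3.5/7)² = 25, x_2* = 4.5714.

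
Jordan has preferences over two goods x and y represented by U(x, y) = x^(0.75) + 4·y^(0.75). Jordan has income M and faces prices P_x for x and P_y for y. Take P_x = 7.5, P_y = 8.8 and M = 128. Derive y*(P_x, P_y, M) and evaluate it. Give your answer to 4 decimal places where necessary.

y* = 14.4542

From the CES first-order condition, (1/4)·(y/x)^(0.25) = P_x/P_y.
Solve for the ratio: y/x = [4·P_x/P_y]^(4).
With the ratio pinned down, the budget gives x* = M/(P_x + P_y·(y/x)) and y* = (y/x)·x*.
Numerically y/x = 135.068579, so x* = 128/(7.5 + 8.8·135.068579) = 0.107 and y* = 135.068579·0.107 = 14.4542.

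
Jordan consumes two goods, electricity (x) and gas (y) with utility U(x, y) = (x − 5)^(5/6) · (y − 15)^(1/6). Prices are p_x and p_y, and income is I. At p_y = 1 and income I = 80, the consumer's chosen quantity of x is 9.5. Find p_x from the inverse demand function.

This is Cobb-Douglas in (x−5, y−15): tangency gives 5/6·p_y·(y−15) = 1/6·p_x·(x−5).
After buying the subsistence bundle (5, 15), a share 5/6 of the remaining income goes to x: x* = 5 + 5/6·(I − 5p_x − 15p_y)/p_x.
Set x* = 9.5 in the demand function and solve for p_x: p_x = 6.25.

p_x = 6.25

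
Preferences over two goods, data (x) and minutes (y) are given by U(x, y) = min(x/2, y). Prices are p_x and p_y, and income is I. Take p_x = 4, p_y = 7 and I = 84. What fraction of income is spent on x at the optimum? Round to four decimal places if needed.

Leontief preferences: the optimum is at the kink where x/2 = y/1, i.e. y = (1/2)·x.
Budget: p_x·x + p_y·(1/2)·x = I, so (2·p_x + p_y)·x = 2·I.
Demand: x*(p_x,p_y,I) = 2·I/(2·p_x + p_y), y* = I/(2·p_x + p_y).
Here 2·4 + 7 = 15, giving x* = 11.2 and y* = 5.6.
Expenditure on x: 4·11.2 = 44.8; share = 0.5333.

share on x = 0.5333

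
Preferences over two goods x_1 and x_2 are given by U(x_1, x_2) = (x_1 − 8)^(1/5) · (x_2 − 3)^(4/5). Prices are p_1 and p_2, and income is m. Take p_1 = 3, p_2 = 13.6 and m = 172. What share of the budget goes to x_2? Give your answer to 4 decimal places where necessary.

Let x_1' = x_1−8, x_2' = x_2−3. MRS = (1/4)·x_2'/x_1' = p_1/p_2.
Substituting into the budget: x_1* = 8 + 0.2·(m − 8·p_1 − 3·p_2)/p_1, and x_2* = 3 + 0.8·(…)/p_2.
Discretionary income = 172 − 8·3 − 3·13.6 = 107.2; x_1* = 8 + 0.2·107.2/3 = 15.1467; x_2* = 3 + 0.8·107.2/13.6 = 9.3059.
Expenditure on x_2: 13.6·9.3059 = 126.56; share = 0.7358.

share on x_2 = 0.7358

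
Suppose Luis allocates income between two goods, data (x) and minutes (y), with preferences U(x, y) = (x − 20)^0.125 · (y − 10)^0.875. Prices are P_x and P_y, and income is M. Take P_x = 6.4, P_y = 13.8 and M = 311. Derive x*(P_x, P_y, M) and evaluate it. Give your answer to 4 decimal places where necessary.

x* = 20.8789

Discretionary income = 311 − 20·6.4 − 10·13.8 = 45; x* = 20 + 0.125·45/6.4 = 20.8789.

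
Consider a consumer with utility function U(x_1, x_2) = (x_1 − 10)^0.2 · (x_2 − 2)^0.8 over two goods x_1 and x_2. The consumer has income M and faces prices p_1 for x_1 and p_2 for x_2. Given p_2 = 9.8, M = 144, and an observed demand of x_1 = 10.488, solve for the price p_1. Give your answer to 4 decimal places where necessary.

Let x_1' = x_1−10, x_2' = x_2−2. MRS = (1/4)·x_2'/x_1' = p_1/p_2.
Substituting into the budget: x_1* = 10 + 0.2·(M − 10·p_1 − 2·p_2)/p_1, and x_2* = 2 + 0.8·(…)/p_2.
Set x_1* = 10.488 in the demand function and solve for p_1: p_1 = 10.

p_1 = 10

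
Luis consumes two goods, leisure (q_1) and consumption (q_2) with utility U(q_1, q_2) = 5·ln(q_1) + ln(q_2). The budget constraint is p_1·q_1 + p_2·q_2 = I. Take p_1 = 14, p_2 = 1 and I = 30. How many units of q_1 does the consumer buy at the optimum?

Tangency: MRS = 5·q_2/q_1 = p_1/p_2.
So 5·p_2·q_2 = p_1·q_1; combined with the budget, a share 5/6 of income goes to q_1.
Demand: q_1*(p_1,p_2,I) = 5/6·I/p_1 and q_2* = 1/6·I/p_2.
At p_1=14, p_2=1, I=30: q_1* = 5/6·30/14 = 1.7857.

q_1* = 1.7857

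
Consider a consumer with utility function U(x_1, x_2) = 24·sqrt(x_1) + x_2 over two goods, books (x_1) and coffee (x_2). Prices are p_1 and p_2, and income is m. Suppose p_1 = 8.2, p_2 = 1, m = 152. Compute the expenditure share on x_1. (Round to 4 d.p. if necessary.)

share on x_1 = 0.1155

Utility is quasi-linear in x_2; the FOC for x_1 is 12/√x_1 = p_1/p_2.
Thus x_1* = (12·p_2/p_1)² — independent of m — with the rest of income spent on x_2.
Plugging in: x_1* = (12·1/8.2)² = 2.1416, x_2* = 134.439.
Expenditure on x_1: 8.2·2.1416 = 17.561; share = 0.1155.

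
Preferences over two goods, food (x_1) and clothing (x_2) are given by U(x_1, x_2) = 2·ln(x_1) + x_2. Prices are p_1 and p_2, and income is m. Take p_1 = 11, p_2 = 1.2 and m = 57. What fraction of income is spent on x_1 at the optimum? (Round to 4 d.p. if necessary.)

share on x_1 = 0.0421

Set MRS = p_1/p_2: (2/x_1)/1 = p_1/p_2.
So x_1*(p_1,p_2) = 2·p_2/p_1, independent of income; and x_2* = (m − 2·p_2)/p_2.
At the given prices: x_1* = 2·1.2/11 = 0.2182, and x_2* = 45.5.
Expenditure on x_1: 11·0.2182 = 2.4; share = 0.0421.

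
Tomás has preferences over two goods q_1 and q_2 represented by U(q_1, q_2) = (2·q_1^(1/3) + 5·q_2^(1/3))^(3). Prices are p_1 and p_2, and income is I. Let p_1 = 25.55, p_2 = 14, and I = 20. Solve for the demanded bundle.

MU_q_1 ∝ 2·q_1^(-2/3), MU_q_2 ∝ 5·q_2^(-2/3), so MRS = (2/5)·(q_2/q_1)^(2/3) = p_1/p_2.
Hence q_2/q_1 = ((5/2)·p_1/p_2)^(1/(2/3)), i.e. raised to the 1.5 power.
With the ratio pinned down, the budget gives q_1* = I/(p_1 + p_2·(q_2/q_1)) and q_2* = (q_2/q_1)·q_1*.
Numerically q_2/q_1 = 9.745504, so q_1* = 20/(25.55 + 14·9.745504) = 0.1235 and q_2* = 9.745504·0.1235 = 1.2032.

q_1* = 0.1235, q_2* = 1.2032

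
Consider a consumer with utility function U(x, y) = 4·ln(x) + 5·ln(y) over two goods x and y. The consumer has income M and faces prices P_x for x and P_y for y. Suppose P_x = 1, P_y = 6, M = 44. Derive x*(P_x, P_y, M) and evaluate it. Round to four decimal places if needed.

Tangency: MRS = (4/5)·y/x = P_x/P_y.
So 4·P_y·y = 5·P_x·x; combined with the budget, a share 4/9 of income goes to x.
Demand: x*(P_x,P_y,M) = 4/9·M/P_x and y* = 5/9·M/P_y.
At P_x=1, P_y=6, M=44: x* = 4/9·44/1 = 19.5556.

x* = 19.5556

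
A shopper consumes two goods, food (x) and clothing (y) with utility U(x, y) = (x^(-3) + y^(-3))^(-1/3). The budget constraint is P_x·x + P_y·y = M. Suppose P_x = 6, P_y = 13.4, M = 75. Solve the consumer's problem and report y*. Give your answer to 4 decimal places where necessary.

y* = 3.6171

MRS = MU_x/MU_y = (y/x)^(4). Set equal to P_x/P_y.
Solve for the ratio: y/x = [P_x/P_y]^(0.25).
Substitute y = (y/x)·x into the budget: x* = M/(P_x + P_y·(y/x)).
Numerically y/x = 0.818016, so x* = 75/(6 + 13.4·0.818016) = 4.4218 and y* = 0.818016·4.4218 = 3.6171.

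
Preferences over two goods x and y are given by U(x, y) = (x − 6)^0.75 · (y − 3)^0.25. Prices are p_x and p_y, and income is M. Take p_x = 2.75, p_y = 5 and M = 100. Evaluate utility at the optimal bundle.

This is Cobb-Douglas in (x−6, y−3): tangency gives 0.75·p_y·(y−3) = 0.25·p_x·(x−6).
Substituting into the budget: x* = 6 + 0.75·(M − 6·p_x − 3·p_y)/p_x, and y* = 3 + 0.25·(…)/p_y.
Discretionary income = 100 − 6·2.75 − 3·5 = 68.5; x* = 6 + 0.75·68.5/2.75 = 24.6818; y* = 3 + 0.25·68.5/5 = 6.425.
Utility at the optimum: U(24.6818, 6.425) = 12.2245.

V = 12.2245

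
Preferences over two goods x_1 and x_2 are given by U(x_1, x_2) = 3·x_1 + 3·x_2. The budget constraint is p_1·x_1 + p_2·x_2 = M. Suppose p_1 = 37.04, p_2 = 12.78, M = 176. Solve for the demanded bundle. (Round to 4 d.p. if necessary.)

Perfect substitutes: compare marginal utility per dollar. 3/p_1 vs 3/p_2 → 0.081 vs 0.2347.
x_2 gives more utility per dollar, so spend all income on x_2: x_2* = M/p_2, x_1* = 0.
Numerically: x_1* = 0, x_2* = 13.7715.

x_1* = 0, x_2* = 13.7715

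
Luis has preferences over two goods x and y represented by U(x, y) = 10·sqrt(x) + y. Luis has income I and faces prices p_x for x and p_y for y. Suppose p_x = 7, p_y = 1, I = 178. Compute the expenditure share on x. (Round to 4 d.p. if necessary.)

Utility is quasi-linear in y; the FOC for x is 5/√x = p_x/p_y.
Thus x* = (5·p_y/p_x)² — independent of I — with the rest of income spent on y.
Plugging in: x* = (5·1/7)² = 0.5102, y* = 174.4286.
Expenditure on x: 7·0.5102 = 3.5714; share = 0.0201.

share on x = 0.0201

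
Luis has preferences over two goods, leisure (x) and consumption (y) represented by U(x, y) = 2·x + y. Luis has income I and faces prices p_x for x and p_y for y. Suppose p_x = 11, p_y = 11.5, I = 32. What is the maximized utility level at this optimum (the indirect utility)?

Numerically: x* = 2.9091, y* = 0.
Utility at the optimum: U(2.9091, 0) = 5.8182.

V = 5.8182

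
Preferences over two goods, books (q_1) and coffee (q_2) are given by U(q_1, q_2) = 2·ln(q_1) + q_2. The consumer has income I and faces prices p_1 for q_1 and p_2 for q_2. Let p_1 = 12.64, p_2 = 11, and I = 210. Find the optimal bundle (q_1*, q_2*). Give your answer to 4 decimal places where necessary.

MU_q_1 = 2/q_1, MU_q_2 = 1. Tangency: 2/q_1 = p_1/p_2.
So q_1*(p_1,p_2) = 2·p_2/p_1, independent of income; and q_2* = (I − 2·p_2)/p_2.
At the given prices: q_1* = 2·11/12.64 = 1.7405, and q_2* = 17.0909.

q_1* = 1.7405, q_2* = 17.0909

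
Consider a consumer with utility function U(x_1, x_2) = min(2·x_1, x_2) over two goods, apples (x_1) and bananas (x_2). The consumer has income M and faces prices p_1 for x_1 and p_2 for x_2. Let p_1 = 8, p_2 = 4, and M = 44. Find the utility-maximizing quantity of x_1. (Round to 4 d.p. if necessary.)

x_1* = 2.75

Here 8 + 2·4 = 16, giving x_1* = 2.75.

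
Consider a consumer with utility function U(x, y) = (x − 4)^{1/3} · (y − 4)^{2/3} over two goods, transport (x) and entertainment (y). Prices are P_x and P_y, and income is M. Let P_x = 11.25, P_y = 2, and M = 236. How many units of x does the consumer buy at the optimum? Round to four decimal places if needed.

Let x' = x−4, y' = y−4. MRS = (1/2)·y'/x' = P_x/P_y.
After buying the subsistence bundle (4, 4), a share 1/3 of the remaining income goes to x: x* = 4 + 1/3·(M − 4P_x − 4P_y)/P_x.
Discretionary income = 236 − 4·11.25 − 4·2 = 183; x* = 4 + 1/3·183/11.25 = 9.4222.

x* = 9.4222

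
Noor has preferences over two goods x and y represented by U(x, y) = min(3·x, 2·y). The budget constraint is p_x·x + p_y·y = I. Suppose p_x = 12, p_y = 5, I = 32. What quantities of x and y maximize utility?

x* = 1.641, y* = 2.4615

With perfect complements, no substitution: consume in ratio x:y = 2:3.
Budget: p_x·x + p_y·(3/2)·x = I, so (2·p_x + 3·p_y)·x = 2·I.
Demand: x*(p_x,p_y,I) = 2·I/(2·p_x + 3·p_y), y* = 3·I/(2·p_x + 3·p_y).
Here 2·12 + 3·5 = 39, giving x* = 1.641 and y* = 2.4615.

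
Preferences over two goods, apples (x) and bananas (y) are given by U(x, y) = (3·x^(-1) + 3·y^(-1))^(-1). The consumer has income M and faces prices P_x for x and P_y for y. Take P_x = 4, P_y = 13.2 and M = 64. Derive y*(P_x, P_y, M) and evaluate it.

y* = 3.1271

MRS = MU_x/MU_y = (y/x)^(2). Set equal to P_x/P_y.
Hence y/x = (P_x/P_y)^(1/(2)), i.e. raised to the 0.5 power.
Substitute y = (y/x)·x into the budget: x* = M/(P_x + P_y·(y/x)).
Numerically y/x = 0.550482, so x* = 64/(4 + 13.2·0.550482) = 5.6806 and y* = 0.550482·5.6806 = 3.1271.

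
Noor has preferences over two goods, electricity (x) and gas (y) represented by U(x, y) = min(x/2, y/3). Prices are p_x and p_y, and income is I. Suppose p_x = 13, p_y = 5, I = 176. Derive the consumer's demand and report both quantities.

x* = 8.5854, y* = 12.878

Leontief preferences: the optimum is at the kink where x/2 = y/3, i.e. y = (3/2)·x.
Budget: p_x·x + p_y·(3/2)·x = I, so (2·p_x + 3·p_y)·x = 2·I.
Demand: x*(p_x,p_y,I) = 2·I/(2·p_x + 3·p_y), y* = 3·I/(2·p_x + 3·p_y).
Here 2·13 + 3·5 = 41, giving x* = 8.5854 and y* = 12.878.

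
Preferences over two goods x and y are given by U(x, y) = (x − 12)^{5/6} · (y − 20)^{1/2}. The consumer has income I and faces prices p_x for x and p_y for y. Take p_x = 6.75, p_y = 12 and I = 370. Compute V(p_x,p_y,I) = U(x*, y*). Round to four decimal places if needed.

V = 4.3635

MRS = (5/3)·(y−20)/(x−12). Tangency with p_x/p_y gives y−20 = (3/5)·(p_x/p_y)·(x−12).
After buying the subsistence bundle (12, 20), a share 0.625 of the remaining income goes to x: x* = 12 + 0.625·(I − 12p_x − 20p_y)/p_x.
Discretionary income = 370 − 12·6.75 − 20·12 = 49; x* = 12 + 0.625·49/6.75 = 16.537; y* = 20 + 0.375·49/12 = 21.5312.
Utility at the optimum: U(16.537, 21.5312) = 4.3635.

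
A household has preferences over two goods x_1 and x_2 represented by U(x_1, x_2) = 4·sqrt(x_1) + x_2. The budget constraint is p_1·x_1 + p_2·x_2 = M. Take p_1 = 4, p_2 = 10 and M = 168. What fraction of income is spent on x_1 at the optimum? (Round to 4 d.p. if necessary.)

MU_x_1 = 2/√x_1, MU_x_2 = 1. Tangency: 2/√x_1 = p_1/p_2.
Solve: √x_1 = 2·p_2/p_1, so x_1*(p_1,p_2) = (2·p_2/p_1)², and x_2* = (M − p_1·x_1*)/p_2.
Plugging in: x_1* = (2·10/4)² = 25, x_2* = 6.8.
Expenditure on x_1: 4·25 = 100; share = 0.5952.

share on x_1 = 0.5952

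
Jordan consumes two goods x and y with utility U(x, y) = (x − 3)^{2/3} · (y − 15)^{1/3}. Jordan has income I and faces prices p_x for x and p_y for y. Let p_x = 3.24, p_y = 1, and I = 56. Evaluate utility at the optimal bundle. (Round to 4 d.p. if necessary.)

V = 7.5591

This is Cobb-Douglas in (x−3, y−15): tangency gives 2/3·p_y·(y−15) = 1/3·p_x·(x−3).
Substituting into the budget: x* = 3 + 2/3·(I − 3·p_x − 15·p_y)/p_x, and y* = 15 + 1/3·(…)/p_y.
Discretionary income = 56 − 3·3.24 − 15·1 = 31.28; x* = 3 + 2/3·31.28/3.24 = 9.4362; y* = 15 + 1/3·31.28/1 = 25.4267.
Utility at the optimum: U(9.4362, 25.4267) = 7.5591.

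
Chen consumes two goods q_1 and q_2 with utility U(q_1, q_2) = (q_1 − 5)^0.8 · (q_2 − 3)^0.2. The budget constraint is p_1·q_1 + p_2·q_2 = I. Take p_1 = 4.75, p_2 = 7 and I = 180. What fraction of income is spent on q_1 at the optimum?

This is Cobb-Douglas in (q_1−5, q_2−3): tangency gives 0.8·p_2·(q_2−3) = 0.2·p_1·(q_1−5).
After buying the subsistence bundle (5, 3), a share 0.8 of the remaining income goes to q_1: q_1* = 5 + 0.8·(I − 5p_1 − 3p_2)/p_1.
Discretionary income = 180 − 5·4.75 − 3·7 = 135.25; q_1* = 5 + 0.8·135.25/4.75 = 27.7789; q_2* = 3 + 0.2·135.25/7 = 6.8643.
Expenditure on q_1: 4.75·27.7789 = 131.95; share = 0.7331.

share on q_1 = 0.7331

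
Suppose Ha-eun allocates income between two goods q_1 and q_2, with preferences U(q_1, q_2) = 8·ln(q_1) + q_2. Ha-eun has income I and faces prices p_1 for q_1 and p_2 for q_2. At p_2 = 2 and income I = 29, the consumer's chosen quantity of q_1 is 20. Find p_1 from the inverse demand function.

MU_q_1 = 8/q_1, MU_q_2 = 1. Tangency: 8/q_1 = p_1/p_2.
So q_1*(p_1,p_2) = 8·p_2/p_1, independent of income; and q_2* = (I − 8·p_2)/p_2.
Set q_1* = 20 in the demand function and solve for p_1: p_1 = 0.8.

p_1 = 0.8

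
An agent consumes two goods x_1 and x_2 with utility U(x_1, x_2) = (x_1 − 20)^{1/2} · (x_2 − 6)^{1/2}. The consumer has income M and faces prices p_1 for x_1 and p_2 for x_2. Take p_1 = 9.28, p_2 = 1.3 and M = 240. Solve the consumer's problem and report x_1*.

x_1* = 22.5108

Let x_1' = x_1−20, x_2' = x_2−6. MRS = x_2'/x_1' = p_1/p_2.
After buying the subsistence bundle (20, 6), a share 0.5 of the remaining income goes to x_1: x_1* = 20 + 0.5·(M − 20p_1 − 6p_2)/p_1.
Discretionary income = 240 − 20·9.28 − 6·1.3 = 46.6; x_1* = 20 + 0.5·46.6/9.28 = 22.5108.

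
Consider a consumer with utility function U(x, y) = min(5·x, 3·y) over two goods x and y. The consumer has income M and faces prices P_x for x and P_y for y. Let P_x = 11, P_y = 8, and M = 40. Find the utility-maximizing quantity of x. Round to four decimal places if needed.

x* = 1.6438

Demand: x*(P_x,P_y,M) = 3·M/(3·P_x + 5·P_y), y* = 5·M/(3·P_x + 5·P_y).
Here 3·11 + 5·8 = 73, giving x* = 1.6438.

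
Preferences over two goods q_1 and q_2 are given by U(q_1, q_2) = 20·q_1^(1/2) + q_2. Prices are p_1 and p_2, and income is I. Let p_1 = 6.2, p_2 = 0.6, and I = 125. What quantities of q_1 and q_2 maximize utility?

q_1* = 0.9365, q_2* = 198.6559

Solve: √q_1 = 10·p_2/p_1, so q_1*(p_1,p_2) = (10·p_2/p_1)², and q_2* = (I − p_1·q_1*)/p_2.
Plugging in: q_1* = (10·0.6/6.2)² = 0.9365, q_2* = 198.6559.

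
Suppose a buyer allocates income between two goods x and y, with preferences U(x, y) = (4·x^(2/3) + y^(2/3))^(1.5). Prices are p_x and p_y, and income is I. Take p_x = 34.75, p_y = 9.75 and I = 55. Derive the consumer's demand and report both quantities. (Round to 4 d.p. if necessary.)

x* = 1.3206, y* = 0.9342

From the CES first-order condition, 4·(y/x)^(1/3) = p_x/p_y.
Solve for the ratio: y/x = [(1/4)·p_x/p_y]^(3).
Substitute y = (y/x)·x into the budget: x* = I/(p_x + p_y·(y/x)).
Numerically y/x = 0.707409, so x* = 55/(34.75 + 9.75·0.707409) = 1.3206 and y* = 0.707409·1.3206 = 0.9342.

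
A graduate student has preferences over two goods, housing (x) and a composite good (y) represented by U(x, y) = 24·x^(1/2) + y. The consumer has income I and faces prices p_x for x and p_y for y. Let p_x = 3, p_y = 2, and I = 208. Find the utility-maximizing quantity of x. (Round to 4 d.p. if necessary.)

x* = 64

Utility is quasi-linear in y; the FOC for x is 12/√x = p_x/p_y.
Thus x* = (12·p_y/p_x)² — independent of I — with the rest of income spent on y.
Plugging in: x* = (12·2/3)² = 64.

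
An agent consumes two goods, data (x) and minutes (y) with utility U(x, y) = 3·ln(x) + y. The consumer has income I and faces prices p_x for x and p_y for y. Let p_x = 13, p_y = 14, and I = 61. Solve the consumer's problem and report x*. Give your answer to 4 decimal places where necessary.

x* = 3.2308

Set MRS = p_x/p_y: (3/x)/1 = p_x/p_y.
So x*(p_x,p_y) = 3·p_y/p_x, independent of income; and y* = (I − 3·p_y)/p_y.
At the given prices: x* = 3·14/13 = 3.2308.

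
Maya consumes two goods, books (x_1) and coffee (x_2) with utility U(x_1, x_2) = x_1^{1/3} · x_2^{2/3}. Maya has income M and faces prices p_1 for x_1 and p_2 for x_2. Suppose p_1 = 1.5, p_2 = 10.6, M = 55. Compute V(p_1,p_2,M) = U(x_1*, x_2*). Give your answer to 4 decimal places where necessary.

MU_x_1/MU_x_2 = (1/3·x_2)/(2/3·x_1); tangency sets this equal to p_1/p_2.
So 1/3·p_2·x_2 = 2/3·p_1·x_1; combined with the budget, a share 1/3 of income goes to x_1.
Demand: x_1*(p_1,p_2,M) = 1/3·M/p_1 and x_2* = 2/3·M/p_2.
At p_1=1.5, p_2=10.6, M=55: x_1* = 1/3·55/1.5 = 12.2222, x_2* = 3.4591.
Utility at the optimum: U(12.2222, 3.4591) = 5.2686.

V = 5.2686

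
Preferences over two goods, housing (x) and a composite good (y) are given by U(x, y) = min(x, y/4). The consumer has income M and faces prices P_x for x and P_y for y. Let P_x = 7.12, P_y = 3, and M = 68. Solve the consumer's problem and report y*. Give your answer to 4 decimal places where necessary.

Here 7.12 + 4·3 = 19.12, giving y* = 14.2259.

y* = 14.2259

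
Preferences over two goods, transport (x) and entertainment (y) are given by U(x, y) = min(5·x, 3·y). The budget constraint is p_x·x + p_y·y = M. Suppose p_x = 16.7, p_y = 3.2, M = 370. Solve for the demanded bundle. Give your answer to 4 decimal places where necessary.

x* = 16.7927, y* = 27.9879

Here 3·16.7 + 5·3.2 = 66.1, giving x* = 16.7927 and y* = 27.9879.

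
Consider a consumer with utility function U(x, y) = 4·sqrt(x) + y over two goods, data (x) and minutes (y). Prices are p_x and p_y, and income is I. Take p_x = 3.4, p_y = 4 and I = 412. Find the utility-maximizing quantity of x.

Set MRS = p_x/p_y: 2·x^(−1/2) = p_x/p_y.
Solve: √x = 2·p_y/p_x, so x*(p_x,p_y) = (2·p_y/p_x)², and y* = (I − p_x·x*)/p_y.
Plugging in: x* = (2·4/3.4)² = 5.5363.

x* = 5.5363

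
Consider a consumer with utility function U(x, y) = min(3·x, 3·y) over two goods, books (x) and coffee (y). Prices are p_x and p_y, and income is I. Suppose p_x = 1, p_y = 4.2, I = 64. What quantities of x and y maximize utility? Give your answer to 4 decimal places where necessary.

Leontief preferences: the optimum is at the kink where x/3 = y/3, i.e. y = x.
Budget: p_x·x + p_y·x = I, so (3·p_x + 3·p_y)·x = 3·I.
Demand: x*(p_x,p_y,I) = 3·I/(3·p_x + 3·p_y), y* = 3·I/(3·p_x + 3·p_y).
Here 3·1 + 3·4.2 = 15.6, giving x* = 12.3077 and y* = 12.3077.

x* = 12.3077, y* = 12.3077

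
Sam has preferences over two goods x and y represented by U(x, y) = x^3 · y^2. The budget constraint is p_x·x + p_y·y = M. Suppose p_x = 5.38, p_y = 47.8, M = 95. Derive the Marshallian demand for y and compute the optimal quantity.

y* = 0.795

MU_x/MU_y = (3·y)/(2·x); tangency sets this equal to p_x/p_y.
So 3·p_y·y = 2·p_x·x; combined with the budget, a share 0.6 of income goes to x.
Demand: x*(p_x,p_y,M) = 0.6·M/p_x and y* = 0.4·M/p_y.
At p_x=5.38, p_y=47.8, M=95: y* = 0.4·95/47.8 = 0.795.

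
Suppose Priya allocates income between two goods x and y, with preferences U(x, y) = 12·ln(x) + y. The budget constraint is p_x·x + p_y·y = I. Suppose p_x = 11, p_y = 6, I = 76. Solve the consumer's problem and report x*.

Set MRS = p_x/p_y: (12/x)/1 = p_x/p_y.
So x*(p_x,p_y) = 12·p_y/p_x, independent of income; and y* = (I − 12·p_y)/p_y.
At the given prices: x* = 12·6/11 = 6.5455.

x* = 6.5455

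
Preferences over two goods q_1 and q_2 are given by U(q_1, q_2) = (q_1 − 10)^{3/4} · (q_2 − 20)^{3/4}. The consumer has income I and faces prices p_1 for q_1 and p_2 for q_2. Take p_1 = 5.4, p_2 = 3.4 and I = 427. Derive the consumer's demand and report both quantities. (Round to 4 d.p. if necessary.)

q_1* = 38.2407, q_2* = 64.8529

Discretionary income = 427 − 10·5.4 − 20·3.4 = 305; q_1* = 10 + 0.5·305/5.4 = 38.2407; q_2* = 20 + 0.5·305/3.4 = 64.8529.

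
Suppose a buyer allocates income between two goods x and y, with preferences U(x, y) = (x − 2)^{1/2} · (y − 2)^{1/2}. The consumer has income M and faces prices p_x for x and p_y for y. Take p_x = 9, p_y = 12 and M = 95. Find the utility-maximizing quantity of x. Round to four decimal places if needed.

x* = 4.9444

This is Cobb-Douglas in (x−2, y−2): tangency gives 0.5·p_y·(y−2) = 0.5·p_x·(x−2).
Substituting into the budget: x* = 2 + 0.5·(M − 2·p_x − 2·p_y)/p_x, and y* = 2 + 0.5·(…)/p_y.
Discretionary income = 95 − 2·9 − 2·12 = 53; x* = 2 + 0.5·53/9 = 4.9444.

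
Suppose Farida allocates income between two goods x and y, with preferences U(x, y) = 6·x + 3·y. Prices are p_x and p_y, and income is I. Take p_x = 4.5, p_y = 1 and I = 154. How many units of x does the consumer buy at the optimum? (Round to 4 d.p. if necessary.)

y gives more utility per dollar, so spend all income on y: y* = I/p_y, x* = 0.
Numerically: x* = 0, y* = 154.

x* = 0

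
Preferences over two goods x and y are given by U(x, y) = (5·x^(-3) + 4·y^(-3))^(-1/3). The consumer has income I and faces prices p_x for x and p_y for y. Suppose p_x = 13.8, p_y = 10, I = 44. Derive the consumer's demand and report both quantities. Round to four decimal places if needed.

With the ratio pinned down, the budget gives x* = I/(p_x + p_y·(y/x)) and y* = (y/x)·x*.
Numerically y/x = 1.025043, so x* = 44/(13.8 + 10·1.025043) = 1.8295 and y* = 1.025043·1.8295 = 1.8753.

x* = 1.8295, y* = 1.8753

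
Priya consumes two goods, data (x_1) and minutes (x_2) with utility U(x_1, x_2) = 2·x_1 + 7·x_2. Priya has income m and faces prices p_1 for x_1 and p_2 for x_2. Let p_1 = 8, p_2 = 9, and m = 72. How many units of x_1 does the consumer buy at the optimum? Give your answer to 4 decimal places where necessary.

Perfect substitutes: compare marginal utility per dollar. 2/p_1 vs 7/p_2 → 0.25 vs 0.7778.
x_2 gives more utility per dollar, so spend all income on x_2: x_2* = m/p_2, x_1* = 0.
Numerically: x_1* = 0, x_2* = 8.

x_1* = 0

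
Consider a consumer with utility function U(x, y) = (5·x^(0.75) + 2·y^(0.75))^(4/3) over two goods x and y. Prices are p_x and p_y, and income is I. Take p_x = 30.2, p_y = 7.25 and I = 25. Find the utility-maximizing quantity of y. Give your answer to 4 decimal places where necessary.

y* = 2.2385

Substitute y = (y/x)·x into the budget: x* = I/(p_x + p_y·(y/x)).
Numerically y/x = 7.707539, so x* = 25/(30.2 + 7.25·7.707539) = 0.2904 and y* = 7.707539·0.2904 = 2.2385.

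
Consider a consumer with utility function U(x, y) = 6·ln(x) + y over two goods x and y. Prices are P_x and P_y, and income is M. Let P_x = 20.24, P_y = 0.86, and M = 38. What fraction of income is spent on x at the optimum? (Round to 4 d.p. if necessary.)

share on x = 0.1358

Set MRS = P_x/P_y: (6/x)/1 = P_x/P_y.
So x*(P_x,P_y) = 6·P_y/P_x, independent of income; and y* = (M − 6·P_y)/P_y.
At the given prices: x* = 6·0.86/20.24 = 0.2549, and y* = 38.186.
Expenditure on x: 20.24·0.2549 = 5.16; share = 0.1358.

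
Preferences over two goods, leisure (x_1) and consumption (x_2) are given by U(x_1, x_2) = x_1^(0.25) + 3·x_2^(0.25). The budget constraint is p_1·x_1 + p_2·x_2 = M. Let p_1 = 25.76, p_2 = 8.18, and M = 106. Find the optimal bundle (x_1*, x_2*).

x_1* = 0.5605, x_2* = 11.1935

MRS = MU_x_1/MU_x_2 = (1/3)·(x_2/x_1)^(0.75). Set equal to p_1/p_2.
Hence x_2/x_1 = (3·p_1/p_2)^(1/(0.75)), i.e. raised to the 4/3 power.
With the ratio pinned down, the budget gives x_1* = M/(p_1 + p_2·(x_2/x_1)) and x_2* = (x_2/x_1)·x_1*.
Numerically x_2/x_1 = 19.971855, so x_1* = 106/(25.76 + 8.18·19.971855) = 0.5605 and x_2* = 19.971855·0.5605 = 11.1935.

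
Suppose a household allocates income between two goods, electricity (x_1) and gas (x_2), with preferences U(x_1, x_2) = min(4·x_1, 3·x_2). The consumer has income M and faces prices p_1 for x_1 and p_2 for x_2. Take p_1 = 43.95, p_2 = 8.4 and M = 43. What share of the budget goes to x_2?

With perfect complements, no substitution: consume in ratio x_1:x_2 = 3:4.
Budget: p_1·x_1 + p_2·(4/3)·x_1 = M, so (3·p_1 + 4·p_2)·x_1 = 3·M.
Demand: x_1*(p_1,p_2,M) = 3·M/(3·p_1 + 4·p_2), x_2* = 4·M/(3·p_1 + 4·p_2).
Here 3·43.95 + 4·8.4 = 165.45, giving x_1* = 0.7797 and x_2* = 1.0396.
Expenditure on x_2: 8.4·1.0396 = 8.7325; share = 0.2031.

share on x_2 = 0.2031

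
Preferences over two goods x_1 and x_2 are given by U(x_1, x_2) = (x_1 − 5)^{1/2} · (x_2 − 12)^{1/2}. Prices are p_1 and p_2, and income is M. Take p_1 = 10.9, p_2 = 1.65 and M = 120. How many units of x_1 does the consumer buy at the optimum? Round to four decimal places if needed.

MRS = (x_2−12)/(x_1−5). Tangency with p_1/p_2 gives x_2−12 = (p_1/p_2)·(x_1−5).
After buying the subsistence bundle (5, 12), a share 0.5 of the remaining income goes to x_1: x_1* = 5 + 0.5·(M − 5p_1 − 12p_2)/p_1.
Discretionary income = 120 − 5·10.9 − 12·1.65 = 45.7; x_1* = 5 + 0.5·45.7/10.9 = 7.0963.

x_1* = 7.0963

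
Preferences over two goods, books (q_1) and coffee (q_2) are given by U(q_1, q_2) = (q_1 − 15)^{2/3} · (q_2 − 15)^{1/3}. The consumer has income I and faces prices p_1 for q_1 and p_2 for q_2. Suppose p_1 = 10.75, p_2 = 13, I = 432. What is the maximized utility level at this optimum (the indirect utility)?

V = 3.4997

MRS = 2·(q_2−15)/(q_1−15). Tangency with p_1/p_2 gives q_2−15 = (1/2)·(p_1/p_2)·(q_1−15).
After buying the subsistence bundle (15, 15), a share 2/3 of the remaining income goes to q_1: q_1* = 15 + 2/3·(I − 15p_1 − 15p_2)/p_1.
Discretionary income = 432 − 15·10.75 − 15·13 = 75.75; q_1* = 15 + 2/3·75.75/10.75 = 19.6977; q_2* = 15 + 1/3·75.75/13 = 16.9423.
Utility at the optimum: U(19.6977, 16.9423) = 3.4997.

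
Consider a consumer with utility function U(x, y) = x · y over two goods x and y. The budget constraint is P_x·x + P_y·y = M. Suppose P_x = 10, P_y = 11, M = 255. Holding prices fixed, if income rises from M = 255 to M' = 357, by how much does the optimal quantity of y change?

Tangency: MRS = y/x = P_x/P_y.
Rearranging, P_y·y = P_x·x. Substituting into the budget gives P_x·x·(1 + 1) = M.
Demand: x*(P_x,P_y,M) = 0.5·M/P_x and y* = 0.5·M/P_y.
At P_x=10, P_y=11, M=255: y* = 0.5·255/11 = 11.5909.
At M' = 357: y* = 16.2273. Change: 16.2273 − 11.5909 = 4.6364.

Δy* = 4.6364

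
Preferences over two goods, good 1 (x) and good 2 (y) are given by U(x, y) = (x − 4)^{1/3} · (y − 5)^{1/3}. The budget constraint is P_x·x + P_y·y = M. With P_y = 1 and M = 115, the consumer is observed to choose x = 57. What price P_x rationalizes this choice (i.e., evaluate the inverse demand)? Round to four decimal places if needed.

This is Cobb-Douglas in (x−4, y−5): tangency gives 1/3·P_y·(y−5) = 1/3·P_x·(x−4).
After buying the subsistence bundle (4, 5), a share 0.5 of the remaining income goes to x: x* = 4 + 0.5·(M − 4P_x − 5P_y)/P_x.
Set x* = 57 in the demand function and solve for P_x: P_x = 1.

P_x = 1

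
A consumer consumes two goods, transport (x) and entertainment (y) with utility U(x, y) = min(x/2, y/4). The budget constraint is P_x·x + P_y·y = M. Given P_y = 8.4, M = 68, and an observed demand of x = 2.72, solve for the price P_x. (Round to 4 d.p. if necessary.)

Leontief preferences: the optimum is at the kink where x/2 = y/4, i.e. y = 2·x.
Budget: P_x·x + P_y·2·x = M, so (2·P_x + 4·P_y)·x = 2·M.
Demand: x*(P_x,P_y,M) = 2·M/(2·P_x + 4·P_y), y* = 4·M/(2·P_x + 4·P_y).
Set x* = 2.72 in the demand function and solve for P_x: P_x = 8.2.

P_x = 8.2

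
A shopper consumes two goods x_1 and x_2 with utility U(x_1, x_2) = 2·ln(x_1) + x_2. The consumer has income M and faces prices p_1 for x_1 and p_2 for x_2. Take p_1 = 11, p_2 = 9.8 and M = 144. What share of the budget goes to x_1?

share on x_1 = 0.1361

Set MRS = p_1/p_2: (2/x_1)/1 = p_1/p_2.
So x_1*(p_1,p_2) = 2·p_2/p_1, independent of income; and x_2* = (M − 2·p_2)/p_2.
At the given prices: x_1* = 2·9.8/11 = 1.7818, and x_2* = 12.6939.
Expenditure on x_1: 11·1.7818 = 19.6; share = 0.1361.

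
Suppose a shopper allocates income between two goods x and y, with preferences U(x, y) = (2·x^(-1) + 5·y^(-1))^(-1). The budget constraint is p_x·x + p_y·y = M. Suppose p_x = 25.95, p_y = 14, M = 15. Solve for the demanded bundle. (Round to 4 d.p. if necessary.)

x* = 0.2674, y* = 0.5757

From the CES first-order condition, (2/5)·(y/x)^(2) = p_x/p_y.
Hence y/x = ((5/2)·p_x/p_y)^(1/(2)), i.e. raised to the 0.5 power.
With the ratio pinned down, the budget gives x* = M/(p_x + p_y·(y/x)) and y* = (y/x)·x*.
Numerically y/x = 2.152656, so x* = 15/(25.95 + 14·2.152656) = 0.2674 and y* = 2.152656·0.2674 = 0.5757.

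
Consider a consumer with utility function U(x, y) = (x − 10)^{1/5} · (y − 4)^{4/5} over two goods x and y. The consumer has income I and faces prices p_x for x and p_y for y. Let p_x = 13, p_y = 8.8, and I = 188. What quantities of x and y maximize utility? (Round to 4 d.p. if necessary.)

x* = 10.3508, y* = 6.0727

This is Cobb-Douglas in (x−10, y−4): tangency gives 0.2·p_y·(y−4) = 0.8·p_x·(x−10).
Substituting into the budget: x* = 10 + 0.2·(I − 10·p_x − 4·p_y)/p_x, and y* = 4 + 0.8·(…)/p_y.
Discretionary income = 188 − 10·13 − 4·8.8 = 22.8; x* = 10 + 0.2·22.8/13 = 10.3508; y* = 4 + 0.8·22.8/8.8 = 6.0727.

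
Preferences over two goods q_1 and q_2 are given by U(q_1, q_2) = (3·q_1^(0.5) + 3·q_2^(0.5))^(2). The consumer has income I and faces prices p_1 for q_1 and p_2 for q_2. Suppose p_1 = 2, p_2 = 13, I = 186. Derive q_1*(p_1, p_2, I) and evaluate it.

MU_q_1 ∝ 3·q_1^(-0.5), MU_q_2 ∝ 3·q_2^(-0.5), so MRS = (q_2/q_1)^(0.5) = p_1/p_2.
Solve for the ratio: q_2/q_1 = [p_1/p_2]^(2).
Substitute q_2 = (q_2/q_1)·q_1 into the budget: q_1* = I/(p_1 + p_2·(q_2/q_1)).
Numerically q_2/q_1 = 0.023669, so q_1* = 186/(2 + 13·0.023669) = 80.6.

q_1* = 80.6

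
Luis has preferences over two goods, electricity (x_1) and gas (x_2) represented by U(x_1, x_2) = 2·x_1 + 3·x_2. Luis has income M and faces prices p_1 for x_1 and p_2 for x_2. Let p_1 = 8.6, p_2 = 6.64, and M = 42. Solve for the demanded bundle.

Perfect substitutes: compare marginal utility per dollar. 2/p_1 vs 3/p_2 → 0.2326 vs 0.4518.
x_2 gives more utility per dollar, so spend all income on x_2: x_2* = M/p_2, x_1* = 0.
Numerically: x_1* = 0, x_2* = 6.3253.

x_1* = 0, x_2* = 6.3253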